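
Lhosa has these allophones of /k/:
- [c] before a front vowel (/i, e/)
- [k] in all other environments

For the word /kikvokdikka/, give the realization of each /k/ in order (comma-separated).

[c], [k], [k], [k], [k]

Occurrence 1 (position 1): before a front vowel → [c].
Occurrence 2 (position 3): no conditioning environment matches → elsewhere allophone [k].
Occurrence 3 (position 6): no conditioning environment matches → elsewhere allophone [k].
Occurrence 4 (position 9): no conditioning environment matches → elsewhere allophone [k].
Occurrence 5 (position 10): no conditioning environment matches → elsewhere allophone [k].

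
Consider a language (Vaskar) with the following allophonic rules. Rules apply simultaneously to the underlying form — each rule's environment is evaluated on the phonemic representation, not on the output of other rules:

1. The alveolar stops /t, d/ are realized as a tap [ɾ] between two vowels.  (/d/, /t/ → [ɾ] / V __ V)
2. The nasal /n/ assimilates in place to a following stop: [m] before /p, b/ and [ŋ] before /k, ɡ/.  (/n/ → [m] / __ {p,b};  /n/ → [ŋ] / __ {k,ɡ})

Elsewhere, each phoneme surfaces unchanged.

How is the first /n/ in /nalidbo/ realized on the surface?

/n/ — word-initial; rule 2 does not apply here → [n].

[n]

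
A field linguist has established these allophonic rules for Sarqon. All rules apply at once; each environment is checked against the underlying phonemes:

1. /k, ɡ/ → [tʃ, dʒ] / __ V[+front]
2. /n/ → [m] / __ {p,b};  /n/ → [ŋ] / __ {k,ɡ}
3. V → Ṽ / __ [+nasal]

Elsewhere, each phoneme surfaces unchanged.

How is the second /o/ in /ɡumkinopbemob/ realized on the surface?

/o/ — between /m/ and /b/; rule 3 does not apply here → [o].

[o]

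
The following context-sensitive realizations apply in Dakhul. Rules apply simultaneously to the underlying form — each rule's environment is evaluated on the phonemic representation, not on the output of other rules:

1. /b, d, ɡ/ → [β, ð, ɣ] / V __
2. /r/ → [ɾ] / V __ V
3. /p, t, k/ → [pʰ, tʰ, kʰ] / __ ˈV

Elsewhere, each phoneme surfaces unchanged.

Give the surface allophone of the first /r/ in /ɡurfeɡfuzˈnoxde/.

[r]

/r/ (between /u/ and /f/) is in the target of rule 2 but the environment (between two vowels) is not met → [r].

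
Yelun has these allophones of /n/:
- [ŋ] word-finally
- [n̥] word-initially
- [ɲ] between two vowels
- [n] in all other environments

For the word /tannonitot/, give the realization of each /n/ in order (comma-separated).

Occurrence 1 (position 3): no conditioning environment matches → elsewhere allophone [n].
Occurrence 2 (position 4): no conditioning environment matches → elsewhere allophone [n].
Occurrence 3 (position 6): between two vowels → [ɲ].

[n], [n], [ɲ]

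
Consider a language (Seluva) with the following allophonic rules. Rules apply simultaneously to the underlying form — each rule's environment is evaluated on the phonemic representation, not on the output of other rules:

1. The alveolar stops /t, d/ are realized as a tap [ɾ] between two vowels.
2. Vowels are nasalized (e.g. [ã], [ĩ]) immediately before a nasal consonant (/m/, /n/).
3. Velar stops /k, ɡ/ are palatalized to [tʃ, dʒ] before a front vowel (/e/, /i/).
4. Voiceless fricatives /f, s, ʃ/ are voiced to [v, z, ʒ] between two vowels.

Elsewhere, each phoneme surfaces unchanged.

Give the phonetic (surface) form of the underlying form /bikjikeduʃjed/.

[bikjitʃeɾuʃjed]

/b/ (word-initial) is unaffected → [b].
/i/ (between /b/ and /k/) fails the environment for rule 2, so it stays [i].
/k/ (between /i/ and /j/): rule 3 targets it, but not before a front vowel → unchanged [k].
/j/ (between /k/ and /i/): no rule targets it → [j].
/i/ — between /j/ and /k/; rule 2 does not apply here → [i].
/k/ meets the environment for rule 3 (before a front vowel) → [tʃ].
/e/ (between /k/ and /d/): rule 2 targets it, but not before a nasal consonant → unchanged [e].
/d/ meets the environment for rule 1 (between two vowels) → [ɾ].
/u/ (between /d/ and /ʃ/) fails the environment for rule 2, so it stays [u].
/ʃ/ (between /u/ and /j/) is in the target of rule 4 but the environment (between two vowels) is not met → [ʃ].
/j/ — not in any rule's target class → [j].
/e/ (between /j/ and /d/) fails the environment for rule 2, so it stays [e].
/d/ (word-final): rule 1 targets it, but not between two vowels → unchanged [d].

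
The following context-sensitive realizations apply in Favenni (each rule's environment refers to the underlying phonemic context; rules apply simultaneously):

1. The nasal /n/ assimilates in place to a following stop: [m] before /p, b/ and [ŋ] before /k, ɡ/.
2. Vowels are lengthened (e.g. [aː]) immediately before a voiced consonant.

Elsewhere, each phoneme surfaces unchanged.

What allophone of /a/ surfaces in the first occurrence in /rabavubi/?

[aː]

/a/ (between /r/ and /b/) occurs before a voiced consonant → [aː] by rule 2.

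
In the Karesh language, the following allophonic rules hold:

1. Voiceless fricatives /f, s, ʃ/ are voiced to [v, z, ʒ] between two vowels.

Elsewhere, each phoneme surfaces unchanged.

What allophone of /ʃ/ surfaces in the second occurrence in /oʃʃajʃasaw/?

/ʃ/ (between /ʃ/ and /a/) fails the environment for rule 1, so it stays [ʃ].

[ʃ]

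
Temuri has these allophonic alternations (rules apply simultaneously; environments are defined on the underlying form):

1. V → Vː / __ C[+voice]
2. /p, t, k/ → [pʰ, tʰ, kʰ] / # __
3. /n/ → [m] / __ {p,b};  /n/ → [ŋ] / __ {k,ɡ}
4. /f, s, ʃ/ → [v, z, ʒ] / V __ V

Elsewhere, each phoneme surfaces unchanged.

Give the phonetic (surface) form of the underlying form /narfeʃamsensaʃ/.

/n/ (word-initial) is in the target of rule 3 but the environment (before a labial or velar stop) is not met → [n].
/a/ (between /n/ and /r/): before a voiced consonant, so rule 1 applies → [aː].
/r/ — not in any rule's target class → [r].
/f/ (between /r/ and /e/): rule 4 targets it, but not between two vowels → unchanged [f].
/e/ — between /f/ and /ʃ/; rule 1 does not apply here → [e].
/ʃ/ (between /e/ and /a/) occurs between two vowels → [ʒ] by rule 4.
/a/ (between /ʃ/ and /m/) occurs before a voiced consonant → [aː] by rule 1.
/m/ — not in any rule's target class → [m].
/s/ (between /m/ and /e/) fails the environment for rule 4, so it stays [s].
/e/ (between /s/ and /n/): before a voiced consonant, so rule 1 applies → [eː].
/n/ (between /e/ and /s/): rule 3 targets it, but not before a labial or velar stop → unchanged [n].
/s/ (between /n/ and /a/) is in the target of rule 4 but the environment (between two vowels) is not met → [s].
/a/ (between /s/ and /ʃ/) is in the target of rule 1 but the environment (before a voiced consonant) is not met → [a].
/ʃ/ (word-final) is in the target of rule 4 but the environment (between two vowels) is not met → [ʃ].

[naːrfeʒaːmseːnsaʃ]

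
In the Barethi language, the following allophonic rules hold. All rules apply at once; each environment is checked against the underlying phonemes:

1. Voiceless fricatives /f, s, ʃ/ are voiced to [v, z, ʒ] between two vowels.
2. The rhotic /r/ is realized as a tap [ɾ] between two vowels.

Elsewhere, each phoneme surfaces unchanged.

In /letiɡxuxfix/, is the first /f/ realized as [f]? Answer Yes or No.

Yes

/f/ (between /x/ and /i/) is in the target of rule 1 but the environment (between two vowels) is not met → [f].
The actual realization is [f], which matches [f].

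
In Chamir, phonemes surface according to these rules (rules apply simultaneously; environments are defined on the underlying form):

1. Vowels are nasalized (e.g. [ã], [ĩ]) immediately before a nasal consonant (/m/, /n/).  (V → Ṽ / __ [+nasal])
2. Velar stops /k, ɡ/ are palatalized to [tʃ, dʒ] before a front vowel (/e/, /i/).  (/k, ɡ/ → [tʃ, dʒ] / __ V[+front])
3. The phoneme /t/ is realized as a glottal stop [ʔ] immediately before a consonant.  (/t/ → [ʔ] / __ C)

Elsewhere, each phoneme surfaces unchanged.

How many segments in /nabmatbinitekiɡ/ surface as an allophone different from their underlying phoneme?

3

Segments that undergo a rule: /t/ → [ʔ] (rule 3); /i/ → [ĩ] (rule 1); /k/ → [tʃ] (rule 2).
All other segments surface unchanged.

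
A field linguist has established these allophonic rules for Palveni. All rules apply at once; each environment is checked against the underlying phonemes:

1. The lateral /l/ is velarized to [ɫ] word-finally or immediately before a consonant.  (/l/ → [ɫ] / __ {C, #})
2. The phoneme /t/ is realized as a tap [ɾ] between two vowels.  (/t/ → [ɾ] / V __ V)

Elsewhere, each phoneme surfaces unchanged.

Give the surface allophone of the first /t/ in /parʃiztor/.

/t/ (between /z/ and /o/) is in the target of rule 2 but the environment (between two vowels) is not met → [t].

[t]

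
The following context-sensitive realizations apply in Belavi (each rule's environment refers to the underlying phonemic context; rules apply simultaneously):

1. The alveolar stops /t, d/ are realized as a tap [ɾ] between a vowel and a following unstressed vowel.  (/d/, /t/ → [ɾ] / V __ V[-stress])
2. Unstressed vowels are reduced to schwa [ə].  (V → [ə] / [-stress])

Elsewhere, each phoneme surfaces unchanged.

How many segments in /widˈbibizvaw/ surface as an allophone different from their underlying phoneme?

3

Segments that undergo a rule: /i/ → [ə] (rule 2); /i/ → [ə] (rule 2); /a/ → [ə] (rule 2).
All other segments surface unchanged.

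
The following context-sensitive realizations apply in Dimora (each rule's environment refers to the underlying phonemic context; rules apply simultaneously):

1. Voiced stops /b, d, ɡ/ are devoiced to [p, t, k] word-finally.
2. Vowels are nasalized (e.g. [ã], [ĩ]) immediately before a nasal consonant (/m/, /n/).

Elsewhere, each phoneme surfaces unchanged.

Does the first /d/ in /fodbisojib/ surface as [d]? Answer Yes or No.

Yes

/d/ — between /o/ and /b/; rule 1 does not apply here → [d].
The actual realization is [d], which matches [d].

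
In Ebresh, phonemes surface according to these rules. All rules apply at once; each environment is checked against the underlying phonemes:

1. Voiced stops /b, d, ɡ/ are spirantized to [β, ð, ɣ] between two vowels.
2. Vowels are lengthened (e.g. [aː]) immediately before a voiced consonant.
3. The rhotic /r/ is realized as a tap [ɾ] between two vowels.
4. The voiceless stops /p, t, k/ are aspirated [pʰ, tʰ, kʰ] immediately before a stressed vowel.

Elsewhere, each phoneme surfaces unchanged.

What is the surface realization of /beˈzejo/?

/b/ — word-initial; rule 1 does not apply here → [b].
/e/ meets the environment for rule 2 (before a voiced consonant) → [eː].
/z/ — not in any rule's target class → [z].
/e/ (between /z/ and /j/): before a voiced consonant, so rule 2 applies → [eː].
/j/ stays [j].
/o/ (word-final) is in the target of rule 2 but the environment (before a voiced consonant) is not met → [o].

[beːˈzeːjo]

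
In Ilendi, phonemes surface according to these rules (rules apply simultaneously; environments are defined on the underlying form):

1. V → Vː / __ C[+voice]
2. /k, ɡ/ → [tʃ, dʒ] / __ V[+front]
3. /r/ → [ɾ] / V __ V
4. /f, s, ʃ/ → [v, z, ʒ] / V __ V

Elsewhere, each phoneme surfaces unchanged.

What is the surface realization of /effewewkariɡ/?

[effeːweːwkaːɾiːɡ]

/e/ (word-initial) fails the environment for rule 1, so it stays [e].
/f/ — between /e/ and /f/; rule 4 does not apply here → [f].
/f/ (between /f/ and /e/): rule 4 targets it, but not between two vowels → unchanged [f].
/e/ meets the environment for rule 1 (before a voiced consonant) → [eː].
/w/ stays [w].
/e/ (between /w/ and /w/) occurs before a voiced consonant → [eː] by rule 1.
/w/ — not in any rule's target class → [w].
/k/ — between /w/ and /a/; rule 2 does not apply here → [k].
/a/ — between /k/ and /r/, before a voiced consonant — surfaces as [aː] (rule 1).
/r/ meets the environment for rule 3 (between two vowels) → [ɾ].
/i/ (between /r/ and /ɡ/) occurs before a voiced consonant → [iː] by rule 1.
/ɡ/ (word-final): rule 2 targets it, but not before a front vowel → unchanged [ɡ].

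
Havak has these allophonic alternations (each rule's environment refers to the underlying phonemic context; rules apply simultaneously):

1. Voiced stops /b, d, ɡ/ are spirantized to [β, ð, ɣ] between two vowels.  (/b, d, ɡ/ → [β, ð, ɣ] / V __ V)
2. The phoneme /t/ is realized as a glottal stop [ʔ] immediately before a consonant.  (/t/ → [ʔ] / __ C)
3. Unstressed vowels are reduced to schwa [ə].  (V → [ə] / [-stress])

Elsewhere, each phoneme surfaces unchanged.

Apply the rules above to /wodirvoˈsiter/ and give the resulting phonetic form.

/w/ (word-initial) is unaffected → [w].
/o/ — between /w/ and /d/, in an unstressed syllable — surfaces as [ə] (rule 3).
/d/ (between /o/ and /i/) occurs between two vowels → [ð] by rule 1.
/i/ (between /d/ and /r/): in an unstressed syllable, so rule 3 applies → [ə].
/r/ (between /i/ and /v/) is unaffected → [r].
/v/ — not in any rule's target class → [v].
/o/ (between /v/ and /s/): in an unstressed syllable, so rule 3 applies → [ə].
/s/ (between /o/ and /i/): no rule targets it → [s].
/i/ (between /s/ and /t/) fails the environment for rule 3, so it stays [i].
/t/ (between /i/ and /e/) fails the environment for rule 2, so it stays [t].
/e/ (between /t/ and /r/) occurs in an unstressed syllable → [ə] by rule 3.
/r/ (word-final) is unaffected → [r].

[wəðərvəˈsitər]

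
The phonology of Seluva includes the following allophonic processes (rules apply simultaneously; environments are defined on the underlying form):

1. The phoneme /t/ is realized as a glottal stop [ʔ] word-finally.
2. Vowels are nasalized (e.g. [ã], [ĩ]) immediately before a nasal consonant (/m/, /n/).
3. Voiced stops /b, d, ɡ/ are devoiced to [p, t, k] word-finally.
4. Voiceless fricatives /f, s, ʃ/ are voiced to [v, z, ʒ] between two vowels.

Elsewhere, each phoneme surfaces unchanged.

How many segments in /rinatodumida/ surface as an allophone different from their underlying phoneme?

2

Segments that undergo a rule: /i/ → [ĩ] (rule 2); /u/ → [ũ] (rule 2).
All other segments surface unchanged.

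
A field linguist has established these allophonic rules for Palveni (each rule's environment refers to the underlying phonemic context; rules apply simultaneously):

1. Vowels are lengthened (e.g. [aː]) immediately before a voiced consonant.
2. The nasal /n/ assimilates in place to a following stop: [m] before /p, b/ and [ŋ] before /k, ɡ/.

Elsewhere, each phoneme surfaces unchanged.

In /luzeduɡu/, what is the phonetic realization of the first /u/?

[uː]

/u/ (between /l/ and /z/): before a voiced consonant, so rule 1 applies → [uː].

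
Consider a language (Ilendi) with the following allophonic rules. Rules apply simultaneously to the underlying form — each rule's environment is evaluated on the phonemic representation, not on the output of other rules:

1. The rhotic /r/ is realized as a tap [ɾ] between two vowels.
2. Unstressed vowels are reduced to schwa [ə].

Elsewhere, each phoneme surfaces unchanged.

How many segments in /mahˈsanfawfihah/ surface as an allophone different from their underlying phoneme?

Segments that undergo a rule: /a/ → [ə] (rule 2); /a/ → [ə] (rule 2); /i/ → [ə] (rule 2); /a/ → [ə] (rule 2).
All other segments surface unchanged.

4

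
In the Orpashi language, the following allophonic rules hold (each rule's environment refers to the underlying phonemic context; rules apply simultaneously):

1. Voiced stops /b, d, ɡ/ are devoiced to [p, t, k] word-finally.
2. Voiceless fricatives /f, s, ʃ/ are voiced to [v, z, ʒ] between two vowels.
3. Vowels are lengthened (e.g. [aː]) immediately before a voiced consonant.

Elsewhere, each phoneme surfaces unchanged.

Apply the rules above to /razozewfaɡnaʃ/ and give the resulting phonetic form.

[raːzoːzeːwfaːɡnaʃ]

/r/ (word-initial): no rule targets it → [r].
/a/ — between /r/ and /z/, before a voiced consonant — surfaces as [aː] (rule 3).
/z/ stays [z].
/o/ meets the environment for rule 3 (before a voiced consonant) → [oː].
/z/ (between /o/ and /e/): no rule targets it → [z].
/e/ — between /z/ and /w/, before a voiced consonant — surfaces as [eː] (rule 3).
/w/ stays [w].
/f/ (between /w/ and /a/): rule 2 targets it, but not between two vowels → unchanged [f].
/a/ — between /f/ and /ɡ/, before a voiced consonant — surfaces as [aː] (rule 3).
/ɡ/ — between /a/ and /n/; rule 1 does not apply here → [ɡ].
/n/ — not in any rule's target class → [n].
/a/ — between /n/ and /ʃ/; rule 3 does not apply here → [a].
/ʃ/ (word-final): rule 2 targets it, but not between two vowels → unchanged [ʃ].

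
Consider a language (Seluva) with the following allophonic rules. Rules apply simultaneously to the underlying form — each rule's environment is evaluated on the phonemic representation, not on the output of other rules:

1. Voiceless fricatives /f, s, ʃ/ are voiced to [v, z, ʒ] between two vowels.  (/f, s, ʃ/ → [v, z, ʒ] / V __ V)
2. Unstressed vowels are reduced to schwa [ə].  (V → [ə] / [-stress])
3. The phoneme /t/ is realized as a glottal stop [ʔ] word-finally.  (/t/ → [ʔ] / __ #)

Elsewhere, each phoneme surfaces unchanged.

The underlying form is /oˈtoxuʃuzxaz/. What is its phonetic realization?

[əˈtoxəʒəzxəz]

Rule 2 applies to /o/ (word-initial: in an unstressed syllable) → [ə].
/t/ — between /o/ and /o/; rule 3 does not apply here → [t].
/o/ (between /t/ and /x/) is in the target of rule 2 but the environment (in an unstressed syllable) is not met → [o].
/u/ (between /x/ and /ʃ/): in an unstressed syllable, so rule 2 applies → [ə].
/ʃ/ — between /u/ and /u/, between two vowels — surfaces as [ʒ] (rule 1).
/u/ (between /ʃ/ and /z/): in an unstressed syllable, so rule 2 applies → [ə].
/a/ (between /x/ and /z/) occurs in an unstressed syllable → [ə] by rule 2.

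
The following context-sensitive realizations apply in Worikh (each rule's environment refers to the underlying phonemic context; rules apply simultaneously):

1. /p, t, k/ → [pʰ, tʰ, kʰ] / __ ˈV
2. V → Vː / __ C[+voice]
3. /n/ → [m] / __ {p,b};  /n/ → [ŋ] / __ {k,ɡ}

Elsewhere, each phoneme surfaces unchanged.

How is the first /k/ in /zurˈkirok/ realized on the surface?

[kʰ]

/k/ — between /r/ and /i/, immediately before a stressed vowel — surfaces as [kʰ] (rule 1).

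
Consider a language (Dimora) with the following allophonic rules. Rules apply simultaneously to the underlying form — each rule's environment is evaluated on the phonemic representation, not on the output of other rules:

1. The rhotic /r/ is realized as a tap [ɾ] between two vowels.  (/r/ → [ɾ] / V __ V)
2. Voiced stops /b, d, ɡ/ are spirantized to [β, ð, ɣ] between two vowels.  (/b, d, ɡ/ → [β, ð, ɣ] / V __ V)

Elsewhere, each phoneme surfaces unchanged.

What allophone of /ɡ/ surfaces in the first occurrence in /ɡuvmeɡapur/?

[ɡ]

/ɡ/ (word-initial) fails the environment for rule 2, so it stays [ɡ].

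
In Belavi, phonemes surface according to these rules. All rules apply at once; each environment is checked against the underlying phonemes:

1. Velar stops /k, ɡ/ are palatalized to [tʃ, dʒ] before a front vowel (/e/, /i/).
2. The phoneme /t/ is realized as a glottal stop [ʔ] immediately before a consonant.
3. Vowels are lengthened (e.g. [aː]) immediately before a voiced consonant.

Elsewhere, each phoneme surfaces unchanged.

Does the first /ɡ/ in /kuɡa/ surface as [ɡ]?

Yes

/ɡ/ (between /u/ and /a/): rule 1 targets it, but not before a front vowel → unchanged [ɡ].
The actual realization is [ɡ], which matches [ɡ].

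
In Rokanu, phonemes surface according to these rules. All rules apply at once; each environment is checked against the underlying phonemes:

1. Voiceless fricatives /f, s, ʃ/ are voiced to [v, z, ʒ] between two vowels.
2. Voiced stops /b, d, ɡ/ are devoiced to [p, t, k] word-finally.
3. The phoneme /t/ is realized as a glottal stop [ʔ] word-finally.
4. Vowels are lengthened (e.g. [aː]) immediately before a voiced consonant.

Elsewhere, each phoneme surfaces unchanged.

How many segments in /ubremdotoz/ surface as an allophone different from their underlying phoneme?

3

Segments that undergo a rule: /u/ → [uː] (rule 4); /e/ → [eː] (rule 4); /o/ → [oː] (rule 4).
All other segments surface unchanged.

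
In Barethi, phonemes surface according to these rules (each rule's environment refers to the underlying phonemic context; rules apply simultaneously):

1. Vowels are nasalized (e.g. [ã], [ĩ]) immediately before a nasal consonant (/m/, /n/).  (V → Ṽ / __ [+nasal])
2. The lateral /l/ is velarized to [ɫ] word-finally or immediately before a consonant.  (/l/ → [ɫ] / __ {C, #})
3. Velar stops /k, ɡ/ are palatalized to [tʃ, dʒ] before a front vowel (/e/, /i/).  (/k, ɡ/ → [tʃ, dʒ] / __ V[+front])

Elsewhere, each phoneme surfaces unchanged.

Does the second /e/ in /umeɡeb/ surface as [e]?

Yes

/e/ — between /ɡ/ and /b/; rule 1 does not apply here → [e].
The actual realization is [e], which matches [e].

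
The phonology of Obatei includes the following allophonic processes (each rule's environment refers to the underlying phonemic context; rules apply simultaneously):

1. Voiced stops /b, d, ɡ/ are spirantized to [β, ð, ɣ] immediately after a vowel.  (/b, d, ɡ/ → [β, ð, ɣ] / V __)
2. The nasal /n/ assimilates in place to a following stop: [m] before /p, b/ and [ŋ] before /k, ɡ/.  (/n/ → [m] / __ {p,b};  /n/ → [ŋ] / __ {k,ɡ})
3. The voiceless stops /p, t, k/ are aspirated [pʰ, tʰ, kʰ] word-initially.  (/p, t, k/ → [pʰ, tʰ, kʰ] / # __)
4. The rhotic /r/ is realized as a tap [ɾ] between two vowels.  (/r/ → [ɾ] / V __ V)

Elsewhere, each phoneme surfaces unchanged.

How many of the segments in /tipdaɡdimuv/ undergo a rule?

Segments that undergo a rule: /t/ → [tʰ] (rule 3); /ɡ/ → [ɣ] (rule 1).
All other segments surface unchanged.

2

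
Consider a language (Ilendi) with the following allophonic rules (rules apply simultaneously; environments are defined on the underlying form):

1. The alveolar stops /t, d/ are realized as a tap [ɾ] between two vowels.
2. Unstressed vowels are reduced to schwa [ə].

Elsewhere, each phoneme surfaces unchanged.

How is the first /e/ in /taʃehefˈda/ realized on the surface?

[ə]

/e/ (between /ʃ/ and /h/) occurs in an unstressed syllable → [ə] by rule 2.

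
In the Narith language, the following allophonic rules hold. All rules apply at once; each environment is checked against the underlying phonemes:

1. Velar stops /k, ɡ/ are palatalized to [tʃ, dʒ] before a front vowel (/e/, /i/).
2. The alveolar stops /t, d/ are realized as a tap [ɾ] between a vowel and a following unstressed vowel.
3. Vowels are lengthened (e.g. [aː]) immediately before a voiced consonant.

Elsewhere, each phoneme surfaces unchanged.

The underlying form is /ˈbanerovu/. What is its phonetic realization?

/b/ (word-initial): no rule targets it → [b].
/a/ (between /b/ and /n/): before a voiced consonant, so rule 3 applies → [aː].
/n/ (between /a/ and /e/): no rule targets it → [n].
/e/ — between /n/ and /r/, before a voiced consonant — surfaces as [eː] (rule 3).
/r/ stays [r].
/o/ (between /r/ and /v/): before a voiced consonant, so rule 3 applies → [oː].
/v/ (between /o/ and /u/) is unaffected → [v].
/u/ (word-final): rule 3 targets it, but not before a voiced consonant → unchanged [u].

[ˈbaːneːroːvu]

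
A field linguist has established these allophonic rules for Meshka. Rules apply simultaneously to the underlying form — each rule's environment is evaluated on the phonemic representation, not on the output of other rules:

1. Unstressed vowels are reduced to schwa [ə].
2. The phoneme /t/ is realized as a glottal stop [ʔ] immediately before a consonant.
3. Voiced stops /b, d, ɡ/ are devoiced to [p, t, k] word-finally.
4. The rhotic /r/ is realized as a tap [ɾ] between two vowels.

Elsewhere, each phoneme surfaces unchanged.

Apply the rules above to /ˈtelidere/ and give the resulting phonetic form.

/t/ (word-initial) is in the target of rule 2 but the environment (immediately before a consonant) is not met → [t].
/e/ (between /t/ and /l/): rule 1 targets it, but not in an unstressed syllable → unchanged [e].
/i/ (between /l/ and /d/): in an unstressed syllable, so rule 1 applies → [ə].
/d/ (between /i/ and /e/) fails the environment for rule 3, so it stays [d].
/e/ (between /d/ and /r/) occurs in an unstressed syllable → [ə] by rule 1.
/r/ — between /e/ and /e/, between two vowels — surfaces as [ɾ] (rule 4).
/e/ — word-final, in an unstressed syllable — surfaces as [ə] (rule 1).

[ˈtelədəɾə]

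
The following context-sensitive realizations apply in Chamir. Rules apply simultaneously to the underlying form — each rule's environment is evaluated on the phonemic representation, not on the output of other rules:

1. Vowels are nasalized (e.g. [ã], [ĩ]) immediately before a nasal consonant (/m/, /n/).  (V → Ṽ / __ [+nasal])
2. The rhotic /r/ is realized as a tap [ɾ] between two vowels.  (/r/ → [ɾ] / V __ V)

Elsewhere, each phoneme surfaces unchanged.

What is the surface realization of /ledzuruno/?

[ledzuɾũno]

/l/ — not in any rule's target class → [l].
/e/ (between /l/ and /d/): rule 1 targets it, but not before a nasal consonant → unchanged [e].
/d/ stays [d].
/z/ stays [z].
/u/ (between /z/ and /r/): rule 1 targets it, but not before a nasal consonant → unchanged [u].
/r/ (between /u/ and /u/): between two vowels, so rule 2 applies → [ɾ].
/u/ (between /r/ and /n/): before a nasal consonant, so rule 1 applies → [ũ].
/n/ (between /u/ and /o/) is unaffected → [n].
/o/ (word-final) fails the environment for rule 1, so it stays [o].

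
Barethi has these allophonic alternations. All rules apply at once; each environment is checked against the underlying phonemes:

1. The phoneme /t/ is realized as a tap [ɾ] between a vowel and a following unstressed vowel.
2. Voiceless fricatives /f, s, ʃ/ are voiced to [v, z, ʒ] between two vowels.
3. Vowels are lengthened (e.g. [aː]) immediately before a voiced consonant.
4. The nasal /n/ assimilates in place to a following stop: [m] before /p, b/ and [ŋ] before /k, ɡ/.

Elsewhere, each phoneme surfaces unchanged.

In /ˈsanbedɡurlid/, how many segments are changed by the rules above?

5

Segments that undergo a rule: /a/ → [aː] (rule 3); /n/ → [m] (rule 4); /e/ → [eː] (rule 3); /u/ → [uː] (rule 3); /i/ → [iː] (rule 3).
All other segments surface unchanged.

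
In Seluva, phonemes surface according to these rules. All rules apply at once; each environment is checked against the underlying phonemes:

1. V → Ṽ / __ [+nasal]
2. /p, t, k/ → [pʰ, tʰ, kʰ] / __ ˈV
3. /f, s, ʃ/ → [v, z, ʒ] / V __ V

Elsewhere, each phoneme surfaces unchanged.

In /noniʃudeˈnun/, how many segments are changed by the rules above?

Segments that undergo a rule: /o/ → [õ] (rule 1); /ʃ/ → [ʒ] (rule 3); /e/ → [ẽ] (rule 1); /u/ → [ũ] (rule 1).
All other segments surface unchanged.

4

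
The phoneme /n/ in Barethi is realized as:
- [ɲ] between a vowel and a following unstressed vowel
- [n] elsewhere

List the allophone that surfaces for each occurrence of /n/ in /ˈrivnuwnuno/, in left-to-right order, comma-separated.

[n], [n], [ɲ]

Occurrence 1 (position 4): no conditioning environment matches → elsewhere allophone [n].
Occurrence 2 (position 7): no conditioning environment matches → elsewhere allophone [n].
Occurrence 3 (position 9): between a vowel and a following unstressed vowel → [ɲ].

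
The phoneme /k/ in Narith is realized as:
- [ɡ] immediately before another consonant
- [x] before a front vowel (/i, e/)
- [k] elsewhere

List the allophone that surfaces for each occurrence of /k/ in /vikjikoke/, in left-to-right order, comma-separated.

[ɡ], [k], [x]

Occurrence 1 (position 3): immediately before another consonant → [ɡ].
Occurrence 2 (position 6): no conditioning environment matches → elsewhere allophone [k].
Occurrence 3 (position 8): before a front vowel (/i, e/) → [x].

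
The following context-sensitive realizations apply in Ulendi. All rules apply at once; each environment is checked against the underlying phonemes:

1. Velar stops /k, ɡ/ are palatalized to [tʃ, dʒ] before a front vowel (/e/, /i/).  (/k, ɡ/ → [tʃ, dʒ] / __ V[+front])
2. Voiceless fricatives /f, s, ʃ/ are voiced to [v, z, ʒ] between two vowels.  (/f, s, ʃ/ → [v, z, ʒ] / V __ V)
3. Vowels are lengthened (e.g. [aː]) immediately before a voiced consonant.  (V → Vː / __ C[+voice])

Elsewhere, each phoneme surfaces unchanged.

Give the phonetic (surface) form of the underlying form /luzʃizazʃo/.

/l/ (word-initial) is unaffected → [l].
Rule 3 applies to /u/ (between /l/ and /z/: before a voiced consonant) → [uː].
/z/ (between /u/ and /ʃ/): no rule targets it → [z].
/ʃ/ (between /z/ and /i/) is in the target of rule 2 but the environment (between two vowels) is not met → [ʃ].
/i/ (between /ʃ/ and /z/) occurs before a voiced consonant → [iː] by rule 3.
/z/ (between /i/ and /a/) is unaffected → [z].
/a/ meets the environment for rule 3 (before a voiced consonant) → [aː].
/z/ (between /a/ and /ʃ/): no rule targets it → [z].
/ʃ/ (between /z/ and /o/): rule 2 targets it, but not between two vowels → unchanged [ʃ].
/o/ (word-final) fails the environment for rule 3, so it stays [o].

[luːzʃiːzaːzʃo]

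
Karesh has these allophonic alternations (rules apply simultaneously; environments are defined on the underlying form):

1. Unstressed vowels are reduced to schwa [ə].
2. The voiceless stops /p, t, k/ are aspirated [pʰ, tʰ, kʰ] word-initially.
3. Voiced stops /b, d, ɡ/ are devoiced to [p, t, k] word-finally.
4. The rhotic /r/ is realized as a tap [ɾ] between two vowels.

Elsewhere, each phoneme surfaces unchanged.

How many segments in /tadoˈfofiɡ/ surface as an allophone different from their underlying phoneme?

Segments that undergo a rule: /t/ → [tʰ] (rule 2); /a/ → [ə] (rule 1); /o/ → [ə] (rule 1); /i/ → [ə] (rule 1); /ɡ/ → [k] (rule 3).
All other segments surface unchanged.

5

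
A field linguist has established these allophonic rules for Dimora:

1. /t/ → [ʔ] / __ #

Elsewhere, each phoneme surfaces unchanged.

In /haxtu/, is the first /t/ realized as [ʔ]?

No

/t/ — between /x/ and /u/; rule 1 does not apply here → [t].
The actual realization is [t], not [ʔ].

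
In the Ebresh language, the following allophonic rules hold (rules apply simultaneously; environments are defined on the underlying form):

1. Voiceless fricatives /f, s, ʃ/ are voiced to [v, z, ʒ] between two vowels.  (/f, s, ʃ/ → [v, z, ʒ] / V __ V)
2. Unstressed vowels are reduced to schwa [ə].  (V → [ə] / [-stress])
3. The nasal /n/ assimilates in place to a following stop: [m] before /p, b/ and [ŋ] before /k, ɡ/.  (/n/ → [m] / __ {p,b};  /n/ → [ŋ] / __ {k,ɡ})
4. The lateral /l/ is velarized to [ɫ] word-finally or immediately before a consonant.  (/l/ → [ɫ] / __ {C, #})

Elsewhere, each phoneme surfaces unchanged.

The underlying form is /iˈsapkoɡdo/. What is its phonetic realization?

[əˈzapkəɡdə]

/i/ — word-initial, in an unstressed syllable — surfaces as [ə] (rule 2).
/s/ — between /i/ and /a/, between two vowels — surfaces as [z] (rule 1).
/a/ — between /s/ and /p/; rule 2 does not apply here → [a].
/p/ — not in any rule's target class → [p].
/k/ — not in any rule's target class → [k].
/o/ meets the environment for rule 2 (in an unstressed syllable) → [ə].
/ɡ/ (between /o/ and /d/): no rule targets it → [ɡ].
/d/ (between /ɡ/ and /o/): no rule targets it → [d].
/o/ meets the environment for rule 2 (in an unstressed syllable) → [ə].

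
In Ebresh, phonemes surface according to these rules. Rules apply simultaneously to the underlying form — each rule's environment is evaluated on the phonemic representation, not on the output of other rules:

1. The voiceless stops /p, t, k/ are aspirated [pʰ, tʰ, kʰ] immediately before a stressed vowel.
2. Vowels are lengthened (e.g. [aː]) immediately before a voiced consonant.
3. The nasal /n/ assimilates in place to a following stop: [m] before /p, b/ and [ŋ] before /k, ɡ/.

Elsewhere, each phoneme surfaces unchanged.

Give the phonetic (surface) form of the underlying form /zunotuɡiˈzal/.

[zuːnotuːɡiːˈzaːl]

/u/ — between /z/ and /n/, before a voiced consonant — surfaces as [uː] (rule 2).
/n/ (between /u/ and /o/) is in the target of rule 3 but the environment (before a labial or velar stop) is not met → [n].
/o/ — between /n/ and /t/; rule 2 does not apply here → [o].
/t/ (between /o/ and /u/) is in the target of rule 1 but the environment (immediately before a stressed vowel) is not met → [t].
/u/ (between /t/ and /ɡ/) occurs before a voiced consonant → [uː] by rule 2.
Rule 2 applies to /i/ (between /ɡ/ and /z/: before a voiced consonant) → [iː].
/a/ meets the environment for rule 2 (before a voiced consonant) → [aː].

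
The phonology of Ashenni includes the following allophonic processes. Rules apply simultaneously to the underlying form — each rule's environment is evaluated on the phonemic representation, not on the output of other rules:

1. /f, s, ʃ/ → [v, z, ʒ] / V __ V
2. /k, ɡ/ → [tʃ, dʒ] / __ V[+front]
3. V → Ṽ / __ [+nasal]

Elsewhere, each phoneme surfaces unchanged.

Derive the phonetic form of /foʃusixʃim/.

/f/ (word-initial) fails the environment for rule 1, so it stays [f].
/o/ (between /f/ and /ʃ/) is in the target of rule 3 but the environment (before a nasal consonant) is not met → [o].
/ʃ/ — between /o/ and /u/, between two vowels — surfaces as [ʒ] (rule 1).
/u/ (between /ʃ/ and /s/) fails the environment for rule 3, so it stays [u].
/s/ (between /u/ and /i/) occurs between two vowels → [z] by rule 1.
/i/ (between /s/ and /x/) is in the target of rule 3 but the environment (before a nasal consonant) is not met → [i].
/x/ stays [x].
/ʃ/ (between /x/ and /i/) is in the target of rule 1 but the environment (between two vowels) is not met → [ʃ].
Rule 3 applies to /i/ (between /ʃ/ and /m/: before a nasal consonant) → [ĩ].
/m/ (word-final): no rule targets it → [m].

[foʒuzixʃĩm]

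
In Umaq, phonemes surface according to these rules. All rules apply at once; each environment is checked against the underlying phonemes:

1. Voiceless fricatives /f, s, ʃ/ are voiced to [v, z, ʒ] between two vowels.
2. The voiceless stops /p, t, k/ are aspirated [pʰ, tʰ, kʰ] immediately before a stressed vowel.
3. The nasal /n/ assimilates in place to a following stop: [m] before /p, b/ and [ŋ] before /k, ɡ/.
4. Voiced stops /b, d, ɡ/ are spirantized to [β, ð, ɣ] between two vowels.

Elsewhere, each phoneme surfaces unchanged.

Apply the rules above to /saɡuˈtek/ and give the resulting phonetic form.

[saɣuˈtʰek]

/s/ (word-initial) fails the environment for rule 1, so it stays [s].
/a/ (between /s/ and /ɡ/) is unaffected → [a].
Rule 4 applies to /ɡ/ (between /a/ and /u/: between two vowels) → [ɣ].
/u/ — not in any rule's target class → [u].
/t/ meets the environment for rule 2 (immediately before a stressed vowel) → [tʰ].
/e/ stays [e].
/k/ (word-final) fails the environment for rule 2, so it stays [k].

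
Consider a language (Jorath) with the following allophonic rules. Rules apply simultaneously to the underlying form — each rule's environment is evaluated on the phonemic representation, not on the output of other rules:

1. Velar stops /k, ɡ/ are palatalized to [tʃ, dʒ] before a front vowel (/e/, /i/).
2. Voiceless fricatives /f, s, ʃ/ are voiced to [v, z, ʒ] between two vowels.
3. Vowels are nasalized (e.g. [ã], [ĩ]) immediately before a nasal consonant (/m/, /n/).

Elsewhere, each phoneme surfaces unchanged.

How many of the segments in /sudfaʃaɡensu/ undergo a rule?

3

Segments that undergo a rule: /ʃ/ → [ʒ] (rule 2); /ɡ/ → [dʒ] (rule 1); /e/ → [ẽ] (rule 3).
All other segments surface unchanged.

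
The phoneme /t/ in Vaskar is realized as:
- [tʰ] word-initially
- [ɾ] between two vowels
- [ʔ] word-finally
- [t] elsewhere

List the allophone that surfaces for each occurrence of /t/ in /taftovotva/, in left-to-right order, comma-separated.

[tʰ], [t], [t]

Occurrence 1 (position 1): word-initially → [tʰ].
Occurrence 2 (position 4): no conditioning environment matches → elsewhere allophone [t].
Occurrence 3 (position 8): no conditioning environment matches → elsewhere allophone [t].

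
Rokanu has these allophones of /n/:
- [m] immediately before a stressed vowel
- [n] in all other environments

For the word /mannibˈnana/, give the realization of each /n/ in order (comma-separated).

[n], [n], [m], [n]

Occurrence 1 (position 3): no conditioning environment matches → elsewhere allophone [n].
Occurrence 2 (position 4): no conditioning environment matches → elsewhere allophone [n].
Occurrence 3 (position 7): immediately before a stressed vowel → [m].
Occurrence 4 (position 9): no conditioning environment matches → elsewhere allophone [n].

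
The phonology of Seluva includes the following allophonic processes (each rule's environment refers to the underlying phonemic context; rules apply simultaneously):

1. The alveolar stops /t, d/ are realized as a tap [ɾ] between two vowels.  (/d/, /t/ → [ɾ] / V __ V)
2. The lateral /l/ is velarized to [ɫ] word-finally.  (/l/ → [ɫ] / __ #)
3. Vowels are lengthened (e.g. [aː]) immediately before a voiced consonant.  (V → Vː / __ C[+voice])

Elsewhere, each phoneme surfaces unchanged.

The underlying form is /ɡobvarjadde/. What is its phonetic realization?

[ɡoːbvaːrjaːdde]

/ɡ/ — not in any rule's target class → [ɡ].
Rule 3 applies to /o/ (between /ɡ/ and /b/: before a voiced consonant) → [oː].
/b/ stays [b].
/v/ (between /b/ and /a/) is unaffected → [v].
/a/ — between /v/ and /r/, before a voiced consonant — surfaces as [aː] (rule 3).
/r/ — not in any rule's target class → [r].
/j/ (between /r/ and /a/): no rule targets it → [j].
/a/ — between /j/ and /d/, before a voiced consonant — surfaces as [aː] (rule 3).
/d/ (between /a/ and /d/) fails the environment for rule 1, so it stays [d].
/d/ — between /d/ and /e/; rule 1 does not apply here → [d].
/e/ (word-final) fails the environment for rule 3, so it stays [e].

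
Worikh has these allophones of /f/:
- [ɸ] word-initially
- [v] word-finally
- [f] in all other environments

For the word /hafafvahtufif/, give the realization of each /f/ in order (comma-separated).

Occurrence 1 (position 3): no conditioning environment matches → elsewhere allophone [f].
Occurrence 2 (position 5): no conditioning environment matches → elsewhere allophone [f].
Occurrence 3 (position 11): no conditioning environment matches → elsewhere allophone [f].
Occurrence 4 (position 13): word-finally → [v].

[f], [f], [f], [v]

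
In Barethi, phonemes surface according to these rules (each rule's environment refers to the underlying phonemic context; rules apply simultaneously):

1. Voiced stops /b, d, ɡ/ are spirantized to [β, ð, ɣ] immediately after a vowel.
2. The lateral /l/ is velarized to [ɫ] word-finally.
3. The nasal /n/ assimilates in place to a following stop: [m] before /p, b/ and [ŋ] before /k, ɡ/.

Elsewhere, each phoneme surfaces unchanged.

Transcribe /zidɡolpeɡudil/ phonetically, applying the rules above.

[ziðɡolpeɣuðiɫ]

/d/ meets the environment for rule 1 (immediately after a vowel) → [ð].
/ɡ/ (between /d/ and /o/) is in the target of rule 1 but the environment (immediately after a vowel) is not met → [ɡ].
/l/ (between /o/ and /p/) fails the environment for rule 2, so it stays [l].
/ɡ/ meets the environment for rule 1 (immediately after a vowel) → [ɣ].
/d/ — between /u/ and /i/, immediately after a vowel — surfaces as [ð] (rule 1).
/l/ (word-final) occurs word-finally → [ɫ] by rule 2.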